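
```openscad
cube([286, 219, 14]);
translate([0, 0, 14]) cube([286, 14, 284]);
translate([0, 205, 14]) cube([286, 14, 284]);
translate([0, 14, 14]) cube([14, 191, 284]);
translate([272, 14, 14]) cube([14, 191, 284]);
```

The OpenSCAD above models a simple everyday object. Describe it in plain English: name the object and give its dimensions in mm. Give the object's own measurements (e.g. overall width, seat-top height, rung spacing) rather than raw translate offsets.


An open-topped rectangular box: outside dimensions 286×219×298 mm, with a uniform wall and base thickness of 14 mm. The base is a full 286×219 slab on the floor; four walls sit on top of the base. The front and back walls (the −y and +y sides) span the full width; the two side walls fit between them.


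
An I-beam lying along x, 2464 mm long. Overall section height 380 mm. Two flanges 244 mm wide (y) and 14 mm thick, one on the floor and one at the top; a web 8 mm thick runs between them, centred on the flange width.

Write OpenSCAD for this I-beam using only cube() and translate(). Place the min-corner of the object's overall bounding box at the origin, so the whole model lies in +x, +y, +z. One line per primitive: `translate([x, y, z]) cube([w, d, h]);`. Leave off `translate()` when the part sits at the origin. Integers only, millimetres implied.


cube([2464, 244, 14]);
translate([0, 118, 14]) cube([2464, 8, 352]);
translate([0, 0, 366]) cube([2464, 244, 14]);


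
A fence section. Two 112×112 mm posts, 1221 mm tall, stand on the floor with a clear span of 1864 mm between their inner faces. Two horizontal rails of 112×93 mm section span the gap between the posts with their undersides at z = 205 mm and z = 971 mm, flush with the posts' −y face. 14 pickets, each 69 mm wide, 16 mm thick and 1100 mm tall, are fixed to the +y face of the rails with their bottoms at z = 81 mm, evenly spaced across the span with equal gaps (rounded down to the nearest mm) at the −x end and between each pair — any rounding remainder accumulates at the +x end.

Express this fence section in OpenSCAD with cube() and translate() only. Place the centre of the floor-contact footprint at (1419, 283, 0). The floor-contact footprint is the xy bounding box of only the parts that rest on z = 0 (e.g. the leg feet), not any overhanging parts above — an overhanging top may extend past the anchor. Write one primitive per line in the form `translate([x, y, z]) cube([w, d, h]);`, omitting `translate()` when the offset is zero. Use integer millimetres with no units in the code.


translate([375, 227, 0]) cube([112, 112, 1221]);
translate([2351, 227, 0]) cube([112, 112, 1221]);
translate([487, 227, 205]) cube([1864, 112, 93]);
translate([487, 227, 971]) cube([1864, 112, 93]);
translate([546, 339, 81]) cube([69, 16, 1100]);
translate([674, 339, 81]) cube([69, 16, 1100]);
translate([802, 339, 81]) cube([69, 16, 1100]);
translate([930, 339, 81]) cube([69, 16, 1100]);
translate([1058, 339, 81]) cube([69, 16, 1100]);
translate([1186, 339, 81]) cube([69, 16, 1100]);
translate([1314, 339, 81]) cube([69, 16, 1100]);
translate([1442, 339, 81]) cube([69, 16, 1100]);
translate([1570, 339, 81]) cube([69, 16, 1100]);
translate([1698, 339, 81]) cube([69, 16, 1100]);
translate([1826, 339, 81]) cube([69, 16, 1100]);
translate([1954, 339, 81]) cube([69, 16, 1100]);
translate([2082, 339, 81]) cube([69, 16, 1100]);
translate([2210, 339, 81]) cube([69, 16, 1100]);


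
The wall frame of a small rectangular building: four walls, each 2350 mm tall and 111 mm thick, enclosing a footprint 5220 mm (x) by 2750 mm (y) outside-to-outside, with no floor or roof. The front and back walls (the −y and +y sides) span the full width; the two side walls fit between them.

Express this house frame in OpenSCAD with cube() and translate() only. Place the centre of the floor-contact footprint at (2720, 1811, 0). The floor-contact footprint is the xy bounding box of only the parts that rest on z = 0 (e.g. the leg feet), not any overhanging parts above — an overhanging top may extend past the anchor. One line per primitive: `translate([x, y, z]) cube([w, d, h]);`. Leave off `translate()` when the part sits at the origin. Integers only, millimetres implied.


translate([110, 436, 0]) cube([5220, 111, 2350]);
translate([110, 3075, 0]) cube([5220, 111, 2350]);
translate([110, 547, 0]) cube([111, 2528, 2350]);
translate([5219, 547, 0]) cube([111, 2528, 2350]);


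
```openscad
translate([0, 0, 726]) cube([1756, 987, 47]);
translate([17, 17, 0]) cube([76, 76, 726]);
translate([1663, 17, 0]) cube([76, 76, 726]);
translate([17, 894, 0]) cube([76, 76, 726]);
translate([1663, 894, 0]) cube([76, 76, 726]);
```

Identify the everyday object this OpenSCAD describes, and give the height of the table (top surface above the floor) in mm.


A table. The table height is 773 mm.

A 1756×987×47 slab sits at z = 726 on four 76 mm square posts — a table. The top surface is at 726 + 47 = 773 mm.


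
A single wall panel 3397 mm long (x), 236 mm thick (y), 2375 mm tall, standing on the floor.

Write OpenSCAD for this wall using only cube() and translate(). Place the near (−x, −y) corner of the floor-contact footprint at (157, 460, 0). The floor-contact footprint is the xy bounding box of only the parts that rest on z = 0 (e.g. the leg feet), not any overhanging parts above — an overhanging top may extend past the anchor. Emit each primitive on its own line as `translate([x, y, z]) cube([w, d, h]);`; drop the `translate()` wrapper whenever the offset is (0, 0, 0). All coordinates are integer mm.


translate([157, 460, 0]) cube([3397, 236, 2375]);


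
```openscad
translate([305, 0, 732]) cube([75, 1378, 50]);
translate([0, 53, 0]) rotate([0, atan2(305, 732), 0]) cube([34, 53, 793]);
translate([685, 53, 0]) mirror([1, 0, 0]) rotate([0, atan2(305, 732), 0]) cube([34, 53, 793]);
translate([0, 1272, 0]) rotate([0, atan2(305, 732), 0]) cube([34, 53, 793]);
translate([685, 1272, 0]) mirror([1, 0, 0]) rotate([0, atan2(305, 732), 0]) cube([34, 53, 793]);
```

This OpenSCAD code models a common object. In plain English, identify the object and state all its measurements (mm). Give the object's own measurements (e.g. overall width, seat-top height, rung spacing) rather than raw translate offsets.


A sawhorse. A 75×1378×50 mm beam (x, y, z) sits on two A-frame leg pairs. Each pair is two raked legs of 34×53 mm section (53 mm along y) splaying symmetrically in x. Each leg rises 732 mm vertically over 305 mm of horizontal reach and is 793 mm long along its own axis. Every leg's outer bottom edge rests on the floor and its outer top edge meets a bottom edge of the beam — the left legs (tilting toward +x) meet the beam's −x bottom edge, the right legs (their mirror images, tilting toward −x) meet its +x bottom edge — so the leg tops tuck under the beam, the beam's underside is 732 mm above the floor, and the feet are 685 mm apart outside-to-outside with the beam centred between them. The two leg pairs are set in 53 mm from either end of the beam.


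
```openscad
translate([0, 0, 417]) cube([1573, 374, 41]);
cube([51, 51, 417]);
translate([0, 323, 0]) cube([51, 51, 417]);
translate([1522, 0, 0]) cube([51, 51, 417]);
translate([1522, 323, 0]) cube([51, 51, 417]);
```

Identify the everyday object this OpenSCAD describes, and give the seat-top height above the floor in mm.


A bench. The seat-top height is 458 mm.

A long slab on four corner posts — a bench. The slab sits at z = 417 with thickness 41, so the top is 417 + 41 = 458 mm.


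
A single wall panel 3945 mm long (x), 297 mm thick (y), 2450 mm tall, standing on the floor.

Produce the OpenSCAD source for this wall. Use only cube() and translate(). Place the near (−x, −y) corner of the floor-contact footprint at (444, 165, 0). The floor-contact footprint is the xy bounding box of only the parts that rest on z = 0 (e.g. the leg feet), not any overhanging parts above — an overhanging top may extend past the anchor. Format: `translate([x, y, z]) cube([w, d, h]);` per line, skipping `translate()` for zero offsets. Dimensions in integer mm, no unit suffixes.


translate([444, 165, 0]) cube([3945, 297, 2450]);


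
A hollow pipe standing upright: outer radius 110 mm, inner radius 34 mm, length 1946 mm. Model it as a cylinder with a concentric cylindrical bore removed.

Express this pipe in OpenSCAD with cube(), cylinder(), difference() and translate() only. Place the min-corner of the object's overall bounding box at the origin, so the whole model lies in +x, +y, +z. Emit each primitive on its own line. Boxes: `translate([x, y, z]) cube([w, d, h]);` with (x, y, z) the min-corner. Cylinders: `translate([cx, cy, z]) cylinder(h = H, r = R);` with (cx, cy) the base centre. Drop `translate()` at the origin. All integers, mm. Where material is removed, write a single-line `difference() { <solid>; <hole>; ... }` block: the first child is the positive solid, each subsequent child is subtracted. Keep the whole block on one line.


difference() { translate([110, 110, 0]) cylinder(h = 1946, r = 110); translate([110, 110, 0]) cylinder(h = 1946, r = 34); }


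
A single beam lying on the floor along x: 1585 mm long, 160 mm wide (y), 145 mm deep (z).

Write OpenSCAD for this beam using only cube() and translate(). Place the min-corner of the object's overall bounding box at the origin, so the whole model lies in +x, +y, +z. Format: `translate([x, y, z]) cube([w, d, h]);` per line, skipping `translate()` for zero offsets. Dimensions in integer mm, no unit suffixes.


cube([1585, 160, 145]);


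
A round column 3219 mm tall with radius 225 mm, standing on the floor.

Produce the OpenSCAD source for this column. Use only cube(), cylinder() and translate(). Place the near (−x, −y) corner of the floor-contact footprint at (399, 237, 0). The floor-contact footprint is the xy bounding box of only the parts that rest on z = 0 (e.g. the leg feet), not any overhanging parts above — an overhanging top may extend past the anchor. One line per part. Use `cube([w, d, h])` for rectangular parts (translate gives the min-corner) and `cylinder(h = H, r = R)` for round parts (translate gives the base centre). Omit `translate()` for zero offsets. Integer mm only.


translate([624, 462, 0]) cylinder(h = 3219, r = 225);


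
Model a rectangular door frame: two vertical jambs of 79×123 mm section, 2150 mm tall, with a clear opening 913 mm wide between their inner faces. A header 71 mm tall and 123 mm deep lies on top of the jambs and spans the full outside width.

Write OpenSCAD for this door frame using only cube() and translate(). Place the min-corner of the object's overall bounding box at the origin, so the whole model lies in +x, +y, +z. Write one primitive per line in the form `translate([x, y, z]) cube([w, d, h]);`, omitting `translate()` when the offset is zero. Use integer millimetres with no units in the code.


cube([79, 123, 2150]);
translate([992, 0, 0]) cube([79, 123, 2150]);
translate([0, 0, 2150]) cube([1071, 123, 71]);


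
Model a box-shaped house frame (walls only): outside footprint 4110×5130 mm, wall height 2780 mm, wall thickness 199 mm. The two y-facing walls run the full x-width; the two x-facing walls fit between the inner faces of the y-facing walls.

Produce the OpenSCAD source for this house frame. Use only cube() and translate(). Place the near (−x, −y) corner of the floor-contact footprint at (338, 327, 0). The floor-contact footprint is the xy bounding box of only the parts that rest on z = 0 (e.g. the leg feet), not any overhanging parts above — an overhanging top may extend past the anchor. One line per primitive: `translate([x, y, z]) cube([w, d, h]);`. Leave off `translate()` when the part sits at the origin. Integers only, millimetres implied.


translate([338, 327, 0]) cube([4110, 199, 2780]);
translate([338, 5258, 0]) cube([4110, 199, 2780]);
translate([338, 526, 0]) cube([199, 4732, 2780]);
translate([4249, 526, 0]) cube([199, 4732, 2780]);


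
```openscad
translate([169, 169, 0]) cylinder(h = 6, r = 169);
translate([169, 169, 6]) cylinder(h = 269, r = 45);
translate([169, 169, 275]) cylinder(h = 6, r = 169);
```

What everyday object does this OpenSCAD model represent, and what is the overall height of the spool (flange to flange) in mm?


A spool. The overall height is 281 mm.

Three coaxial cylinders, large–small–large — a spool. Two 6 mm flanges and a 269 mm core give 6 + 269 + 6 = 281 mm.


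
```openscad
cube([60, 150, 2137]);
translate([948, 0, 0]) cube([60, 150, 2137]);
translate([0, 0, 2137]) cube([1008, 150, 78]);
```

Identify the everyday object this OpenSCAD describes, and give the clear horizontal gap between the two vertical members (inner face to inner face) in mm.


A door frame. The clear opening width is 888 mm.

Two 2137 mm tall posts with a header on top — a door frame. The left jamb is 60 mm wide at x = 0; the right jamb starts at x = 948. The clear opening is 948 − 60 = 888 mm.


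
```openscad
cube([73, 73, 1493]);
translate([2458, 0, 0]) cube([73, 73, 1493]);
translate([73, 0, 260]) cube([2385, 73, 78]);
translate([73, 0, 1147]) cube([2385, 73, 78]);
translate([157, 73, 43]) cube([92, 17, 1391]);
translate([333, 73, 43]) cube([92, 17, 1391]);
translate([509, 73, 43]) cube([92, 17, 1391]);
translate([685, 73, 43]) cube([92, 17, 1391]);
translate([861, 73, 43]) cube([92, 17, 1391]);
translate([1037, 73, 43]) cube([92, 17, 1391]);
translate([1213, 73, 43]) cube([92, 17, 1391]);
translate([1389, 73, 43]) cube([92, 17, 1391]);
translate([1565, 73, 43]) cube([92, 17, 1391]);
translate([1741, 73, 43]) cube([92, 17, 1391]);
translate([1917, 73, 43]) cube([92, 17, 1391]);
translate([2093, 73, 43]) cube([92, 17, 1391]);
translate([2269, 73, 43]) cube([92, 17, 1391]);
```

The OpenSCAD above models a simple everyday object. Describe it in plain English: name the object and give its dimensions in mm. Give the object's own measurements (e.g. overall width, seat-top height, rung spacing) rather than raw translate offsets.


A fence section. Two 73×73 mm posts, 1493 mm tall, stand on the floor with a clear span of 2385 mm between their inner faces. Two horizontal rails of 73×78 mm section span the gap between the posts with their undersides at z = 260 mm and z = 1147 mm, flush with the posts' −y face. 13 pickets, each 92 mm wide, 17 mm thick and 1391 mm tall, are fixed to the +y face of the rails with their bottoms at z = 43 mm, spaced across the span with a 84 mm gap after the −x post and between neighbouring pickets, with 97 mm left before the +x post.


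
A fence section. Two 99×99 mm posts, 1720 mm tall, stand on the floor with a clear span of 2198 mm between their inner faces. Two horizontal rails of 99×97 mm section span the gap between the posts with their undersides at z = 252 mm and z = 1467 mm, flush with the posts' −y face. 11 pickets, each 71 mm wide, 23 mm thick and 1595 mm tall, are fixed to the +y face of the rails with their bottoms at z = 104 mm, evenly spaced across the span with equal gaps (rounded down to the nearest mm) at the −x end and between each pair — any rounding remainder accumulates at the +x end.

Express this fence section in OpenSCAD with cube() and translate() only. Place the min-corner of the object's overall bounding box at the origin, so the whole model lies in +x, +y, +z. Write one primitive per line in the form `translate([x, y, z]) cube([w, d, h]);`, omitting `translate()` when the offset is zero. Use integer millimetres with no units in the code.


cube([99, 99, 1720]);
translate([2297, 0, 0]) cube([99, 99, 1720]);
translate([99, 0, 252]) cube([2198, 99, 97]);
translate([99, 0, 1467]) cube([2198, 99, 97]);
translate([217, 99, 104]) cube([71, 23, 1595]);
translate([406, 99, 104]) cube([71, 23, 1595]);
translate([595, 99, 104]) cube([71, 23, 1595]);
translate([784, 99, 104]) cube([71, 23, 1595]);
translate([973, 99, 104]) cube([71, 23, 1595]);
translate([1162, 99, 104]) cube([71, 23, 1595]);
translate([1351, 99, 104]) cube([71, 23, 1595]);
translate([1540, 99, 104]) cube([71, 23, 1595]);
translate([1729, 99, 104]) cube([71, 23, 1595]);
translate([1918, 99, 104]) cube([71, 23, 1595]);
translate([2107, 99, 104]) cube([71, 23, 1595]);


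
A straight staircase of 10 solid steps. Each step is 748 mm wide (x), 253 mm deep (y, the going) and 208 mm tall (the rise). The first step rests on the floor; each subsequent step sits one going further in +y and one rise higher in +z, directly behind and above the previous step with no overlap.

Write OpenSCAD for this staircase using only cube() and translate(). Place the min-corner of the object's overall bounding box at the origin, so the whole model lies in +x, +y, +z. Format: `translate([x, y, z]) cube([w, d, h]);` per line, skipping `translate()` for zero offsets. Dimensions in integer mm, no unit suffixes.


cube([748, 253, 208]);
translate([0, 253, 208]) cube([748, 253, 208]);
translate([0, 506, 416]) cube([748, 253, 208]);
translate([0, 759, 624]) cube([748, 253, 208]);
translate([0, 1012, 832]) cube([748, 253, 208]);
translate([0, 1265, 1040]) cube([748, 253, 208]);
translate([0, 1518, 1248]) cube([748, 253, 208]);
translate([0, 1771, 1456]) cube([748, 253, 208]);
translate([0, 2024, 1664]) cube([748, 253, 208]);
translate([0, 2277, 1872]) cube([748, 253, 208]);


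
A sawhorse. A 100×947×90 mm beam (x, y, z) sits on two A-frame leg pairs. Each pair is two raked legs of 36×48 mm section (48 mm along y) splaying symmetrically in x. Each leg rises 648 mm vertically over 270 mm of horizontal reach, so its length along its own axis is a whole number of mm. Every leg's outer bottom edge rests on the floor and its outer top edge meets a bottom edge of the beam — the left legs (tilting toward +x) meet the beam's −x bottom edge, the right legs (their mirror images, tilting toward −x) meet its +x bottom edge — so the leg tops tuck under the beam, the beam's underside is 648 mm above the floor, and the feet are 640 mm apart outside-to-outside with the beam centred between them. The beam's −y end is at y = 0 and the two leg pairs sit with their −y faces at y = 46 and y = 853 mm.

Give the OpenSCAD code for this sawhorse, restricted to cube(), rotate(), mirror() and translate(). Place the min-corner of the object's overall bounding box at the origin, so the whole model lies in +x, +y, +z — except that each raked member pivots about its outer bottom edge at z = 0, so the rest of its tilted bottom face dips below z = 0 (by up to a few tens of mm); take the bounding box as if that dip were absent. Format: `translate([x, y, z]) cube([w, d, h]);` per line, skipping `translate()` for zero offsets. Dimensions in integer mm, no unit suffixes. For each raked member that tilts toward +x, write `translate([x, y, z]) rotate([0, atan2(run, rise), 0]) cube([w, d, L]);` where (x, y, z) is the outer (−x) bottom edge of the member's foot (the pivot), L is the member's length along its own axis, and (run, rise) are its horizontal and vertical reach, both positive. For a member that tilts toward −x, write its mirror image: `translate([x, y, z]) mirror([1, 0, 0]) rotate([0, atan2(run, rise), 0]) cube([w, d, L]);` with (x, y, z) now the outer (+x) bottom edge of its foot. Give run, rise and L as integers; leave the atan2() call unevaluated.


translate([270, 0, 648]) cube([100, 947, 90]);
translate([0, 46, 0]) rotate([0, atan2(270, 648), 0]) cube([36, 48, 702]);
translate([640, 46, 0]) mirror([1, 0, 0]) rotate([0, atan2(270, 648), 0]) cube([36, 48, 702]);
translate([0, 853, 0]) rotate([0, atan2(270, 648), 0]) cube([36, 48, 702]);
translate([640, 853, 0]) mirror([1, 0, 0]) rotate([0, atan2(270, 648), 0]) cube([36, 48, 702]);


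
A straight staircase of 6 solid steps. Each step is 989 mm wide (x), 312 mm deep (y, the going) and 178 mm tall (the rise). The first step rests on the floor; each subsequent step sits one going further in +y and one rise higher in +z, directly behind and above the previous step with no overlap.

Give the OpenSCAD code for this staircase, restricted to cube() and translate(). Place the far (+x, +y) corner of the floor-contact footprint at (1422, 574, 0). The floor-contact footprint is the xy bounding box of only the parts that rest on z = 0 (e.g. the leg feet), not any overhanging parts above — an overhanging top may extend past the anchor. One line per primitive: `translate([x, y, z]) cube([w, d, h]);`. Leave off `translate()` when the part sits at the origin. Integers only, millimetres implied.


translate([433, 262, 0]) cube([989, 312, 178]);
translate([433, 574, 178]) cube([989, 312, 178]);
translate([433, 886, 356]) cube([989, 312, 178]);
translate([433, 1198, 534]) cube([989, 312, 178]);
translate([433, 1510, 712]) cube([989, 312, 178]);
translate([433, 1822, 890]) cube([989, 312, 178]);


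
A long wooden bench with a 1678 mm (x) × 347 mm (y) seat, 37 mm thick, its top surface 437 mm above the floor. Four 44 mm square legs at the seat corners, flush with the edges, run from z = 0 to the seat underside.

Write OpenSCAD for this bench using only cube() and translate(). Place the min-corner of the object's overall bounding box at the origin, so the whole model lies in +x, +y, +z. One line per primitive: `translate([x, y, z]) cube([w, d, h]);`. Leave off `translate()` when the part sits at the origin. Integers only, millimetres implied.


translate([0, 0, 400]) cube([1678, 347, 37]);
cube([44, 44, 400]);
translate([0, 303, 0]) cube([44, 44, 400]);
translate([1634, 0, 0]) cube([44, 44, 400]);
translate([1634, 303, 0]) cube([44, 44, 400]);


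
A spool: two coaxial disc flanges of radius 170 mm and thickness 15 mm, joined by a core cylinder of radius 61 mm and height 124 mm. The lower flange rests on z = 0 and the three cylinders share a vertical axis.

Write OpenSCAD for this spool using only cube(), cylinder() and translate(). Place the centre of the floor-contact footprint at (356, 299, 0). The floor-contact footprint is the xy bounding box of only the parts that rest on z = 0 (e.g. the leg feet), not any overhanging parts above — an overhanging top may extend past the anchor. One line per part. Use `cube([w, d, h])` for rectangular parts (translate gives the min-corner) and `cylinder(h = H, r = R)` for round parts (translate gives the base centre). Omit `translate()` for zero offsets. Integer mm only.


translate([356, 299, 0]) cylinder(h = 15, r = 170);
translate([356, 299, 15]) cylinder(h = 124, r = 61);
translate([356, 299, 139]) cylinder(h = 15, r = 170);


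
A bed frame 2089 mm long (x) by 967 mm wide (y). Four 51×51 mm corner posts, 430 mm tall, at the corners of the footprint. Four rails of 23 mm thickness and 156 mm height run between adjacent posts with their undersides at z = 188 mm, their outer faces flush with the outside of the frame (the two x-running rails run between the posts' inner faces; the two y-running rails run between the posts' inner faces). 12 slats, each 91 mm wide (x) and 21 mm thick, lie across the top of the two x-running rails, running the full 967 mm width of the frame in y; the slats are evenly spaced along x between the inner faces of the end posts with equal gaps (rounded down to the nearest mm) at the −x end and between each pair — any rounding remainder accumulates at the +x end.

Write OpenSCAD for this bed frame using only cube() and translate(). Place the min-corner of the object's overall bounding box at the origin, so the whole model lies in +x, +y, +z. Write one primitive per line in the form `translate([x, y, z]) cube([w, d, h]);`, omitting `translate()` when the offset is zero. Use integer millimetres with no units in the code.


// slat z = rail_z + rail_h = 188 + 156 = 344
// slat gap = ⌊(1987 − 12·91) / 13⌋ = 68
cube([51, 51, 430]);
translate([0, 916, 0]) cube([51, 51, 430]);
translate([2038, 0, 0]) cube([51, 51, 430]);
translate([2038, 916, 0]) cube([51, 51, 430]);
translate([51, 0, 188]) cube([1987, 23, 156]);
translate([51, 944, 188]) cube([1987, 23, 156]);
translate([0, 51, 188]) cube([23, 865, 156]);
translate([2066, 51, 188]) cube([23, 865, 156]);
translate([119, 0, 344]) cube([91, 967, 21]);
translate([278, 0, 344]) cube([91, 967, 21]);
translate([437, 0, 344]) cube([91, 967, 21]);
translate([596, 0, 344]) cube([91, 967, 21]);
translate([755, 0, 344]) cube([91, 967, 21]);
translate([914, 0, 344]) cube([91, 967, 21]);
translate([1073, 0, 344]) cube([91, 967, 21]);
translate([1232, 0, 344]) cube([91, 967, 21]);
translate([1391, 0, 344]) cube([91, 967, 21]);
translate([1550, 0, 344]) cube([91, 967, 21]);
translate([1709, 0, 344]) cube([91, 967, 21]);
translate([1868, 0, 344]) cube([91, 967, 21]);


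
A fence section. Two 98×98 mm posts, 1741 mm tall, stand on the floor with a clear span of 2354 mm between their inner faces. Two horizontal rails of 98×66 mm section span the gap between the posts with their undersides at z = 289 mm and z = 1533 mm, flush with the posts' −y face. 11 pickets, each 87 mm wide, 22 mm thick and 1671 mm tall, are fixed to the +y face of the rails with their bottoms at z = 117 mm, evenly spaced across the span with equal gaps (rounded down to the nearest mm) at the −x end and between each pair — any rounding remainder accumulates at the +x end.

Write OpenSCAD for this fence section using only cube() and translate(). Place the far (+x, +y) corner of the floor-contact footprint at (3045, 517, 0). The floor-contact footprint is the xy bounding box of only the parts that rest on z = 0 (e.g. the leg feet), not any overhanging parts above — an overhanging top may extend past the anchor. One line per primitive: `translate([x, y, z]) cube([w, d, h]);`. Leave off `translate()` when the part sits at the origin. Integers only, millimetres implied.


translate([495, 419, 0]) cube([98, 98, 1741]);
translate([2947, 419, 0]) cube([98, 98, 1741]);
translate([593, 419, 289]) cube([2354, 98, 66]);
translate([593, 419, 1533]) cube([2354, 98, 66]);
translate([709, 517, 117]) cube([87, 22, 1671]);
translate([912, 517, 117]) cube([87, 22, 1671]);
translate([1115, 517, 117]) cube([87, 22, 1671]);
translate([1318, 517, 117]) cube([87, 22, 1671]);
translate([1521, 517, 117]) cube([87, 22, 1671]);
translate([1724, 517, 117]) cube([87, 22, 1671]);
translate([1927, 517, 117]) cube([87, 22, 1671]);
translate([2130, 517, 117]) cube([87, 22, 1671]);
translate([2333, 517, 117]) cube([87, 22, 1671]);
translate([2536, 517, 117]) cube([87, 22, 1671]);
translate([2739, 517, 117]) cube([87, 22, 1671]);


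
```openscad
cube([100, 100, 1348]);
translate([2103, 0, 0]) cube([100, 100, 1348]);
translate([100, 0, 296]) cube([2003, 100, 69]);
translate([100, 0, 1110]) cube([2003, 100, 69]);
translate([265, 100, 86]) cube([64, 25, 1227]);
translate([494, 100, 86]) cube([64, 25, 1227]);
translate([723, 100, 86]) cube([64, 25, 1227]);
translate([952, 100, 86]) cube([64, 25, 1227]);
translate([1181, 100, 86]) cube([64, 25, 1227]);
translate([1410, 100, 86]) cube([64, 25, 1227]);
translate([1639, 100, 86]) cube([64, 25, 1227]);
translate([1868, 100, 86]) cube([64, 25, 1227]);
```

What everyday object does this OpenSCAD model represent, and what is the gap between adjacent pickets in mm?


A fence section. The picket gap is 165 mm.

Two posts, two rails, 8 pickets — a fence section. Span 2003 mm holds 8 pickets of 64 mm with 9 equal gaps: ⌊(2003 − 8·64) / 9⌋ = 165 mm.


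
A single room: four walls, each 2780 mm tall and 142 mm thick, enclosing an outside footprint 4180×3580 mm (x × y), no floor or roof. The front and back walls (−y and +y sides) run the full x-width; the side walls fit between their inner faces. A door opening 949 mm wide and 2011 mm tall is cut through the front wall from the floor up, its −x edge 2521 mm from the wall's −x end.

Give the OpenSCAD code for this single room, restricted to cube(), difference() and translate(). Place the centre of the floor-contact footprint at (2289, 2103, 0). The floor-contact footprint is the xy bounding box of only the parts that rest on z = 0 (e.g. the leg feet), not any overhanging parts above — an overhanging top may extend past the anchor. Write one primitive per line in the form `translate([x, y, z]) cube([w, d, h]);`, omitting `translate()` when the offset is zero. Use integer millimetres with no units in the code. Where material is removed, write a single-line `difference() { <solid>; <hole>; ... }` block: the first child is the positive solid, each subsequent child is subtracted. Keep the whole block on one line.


difference() { translate([199, 313, 0]) cube([4180, 142, 2780]); translate([2720, 313, 0]) cube([949, 142, 2011]); }
translate([199, 3751, 0]) cube([4180, 142, 2780]);
translate([199, 455, 0]) cube([142, 3296, 2780]);
translate([4237, 455, 0]) cube([142, 3296, 2780]);


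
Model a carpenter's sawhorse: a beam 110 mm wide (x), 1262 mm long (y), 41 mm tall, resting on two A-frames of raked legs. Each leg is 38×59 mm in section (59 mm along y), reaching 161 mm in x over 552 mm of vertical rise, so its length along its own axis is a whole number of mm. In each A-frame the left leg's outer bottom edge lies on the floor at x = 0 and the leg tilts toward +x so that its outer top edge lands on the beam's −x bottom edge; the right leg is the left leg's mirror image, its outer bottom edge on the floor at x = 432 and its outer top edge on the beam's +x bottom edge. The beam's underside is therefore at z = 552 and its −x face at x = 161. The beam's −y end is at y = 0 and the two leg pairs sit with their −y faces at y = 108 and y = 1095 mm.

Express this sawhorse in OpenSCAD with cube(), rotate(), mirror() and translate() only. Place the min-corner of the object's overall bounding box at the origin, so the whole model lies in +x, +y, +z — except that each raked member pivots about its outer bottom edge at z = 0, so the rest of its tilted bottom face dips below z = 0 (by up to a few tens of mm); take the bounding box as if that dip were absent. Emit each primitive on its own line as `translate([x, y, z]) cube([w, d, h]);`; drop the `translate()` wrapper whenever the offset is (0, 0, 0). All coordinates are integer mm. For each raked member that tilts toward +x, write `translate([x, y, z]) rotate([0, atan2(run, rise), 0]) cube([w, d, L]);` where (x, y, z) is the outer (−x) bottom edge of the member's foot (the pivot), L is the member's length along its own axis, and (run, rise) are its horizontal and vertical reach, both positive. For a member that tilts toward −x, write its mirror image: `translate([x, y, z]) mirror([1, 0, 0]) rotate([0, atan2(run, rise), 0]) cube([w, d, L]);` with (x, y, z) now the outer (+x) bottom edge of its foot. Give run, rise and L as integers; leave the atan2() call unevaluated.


translate([161, 0, 552]) cube([110, 1262, 41]);
translate([0, 108, 0]) rotate([0, atan2(161, 552), 0]) cube([38, 59, 575]);
translate([432, 108, 0]) mirror([1, 0, 0]) rotate([0, atan2(161, 552), 0]) cube([38, 59, 575]);
translate([0, 1095, 0]) rotate([0, atan2(161, 552), 0]) cube([38, 59, 575]);
translate([432, 1095, 0]) mirror([1, 0, 0]) rotate([0, atan2(161, 552), 0]) cube([38, 59, 575]);


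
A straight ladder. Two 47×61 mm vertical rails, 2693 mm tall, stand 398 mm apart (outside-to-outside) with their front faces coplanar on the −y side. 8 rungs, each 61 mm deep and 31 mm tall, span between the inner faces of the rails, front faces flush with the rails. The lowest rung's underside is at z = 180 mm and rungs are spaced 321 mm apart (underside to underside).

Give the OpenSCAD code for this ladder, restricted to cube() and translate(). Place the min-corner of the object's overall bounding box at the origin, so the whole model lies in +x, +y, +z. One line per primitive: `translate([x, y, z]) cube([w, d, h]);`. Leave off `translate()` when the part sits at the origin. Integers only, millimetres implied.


cube([47, 61, 2693]);
translate([351, 0, 0]) cube([47, 61, 2693]);
translate([47, 0, 180]) cube([304, 61, 31]);
translate([47, 0, 501]) cube([304, 61, 31]);
translate([47, 0, 822]) cube([304, 61, 31]);
translate([47, 0, 1143]) cube([304, 61, 31]);
translate([47, 0, 1464]) cube([304, 61, 31]);
translate([47, 0, 1785]) cube([304, 61, 31]);
translate([47, 0, 2106]) cube([304, 61, 31]);
translate([47, 0, 2427]) cube([304, 61, 31]);


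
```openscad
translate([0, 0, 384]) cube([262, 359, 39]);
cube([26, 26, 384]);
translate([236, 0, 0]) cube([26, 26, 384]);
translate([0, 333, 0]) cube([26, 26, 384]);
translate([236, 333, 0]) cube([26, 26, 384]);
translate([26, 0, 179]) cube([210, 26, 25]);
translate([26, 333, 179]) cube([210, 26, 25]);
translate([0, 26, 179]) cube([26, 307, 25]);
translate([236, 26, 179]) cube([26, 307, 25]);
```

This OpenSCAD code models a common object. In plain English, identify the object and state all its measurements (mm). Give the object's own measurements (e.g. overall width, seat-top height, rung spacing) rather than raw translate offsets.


A four-legged stool. The seat is a 262×359×39 mm slab whose top surface is at z = 423 mm; four square legs, each 26×26 mm in cross-section, run from the floor (z = 0) to the underside of the seat, each flush with a corner of the seat. Four stretchers, 26 mm wide and 25 mm tall, connect adjacent legs with their undersides at z = 179 mm, each running between the inner faces of the legs it joins and aligned with the legs' outer faces on the other axis.


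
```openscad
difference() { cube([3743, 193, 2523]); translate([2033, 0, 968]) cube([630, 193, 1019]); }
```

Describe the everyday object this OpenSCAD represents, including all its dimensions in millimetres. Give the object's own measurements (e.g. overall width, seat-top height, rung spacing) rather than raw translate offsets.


A wall 3743 mm long (x), 193 mm thick (y), 2523 mm tall, with a rectangular window opening cut through it. The opening is 630 mm wide and 1019 mm tall; its sill is at z = 968 mm and its near (−x) edge is 2033 mm from the wall's −x end. The opening passes through the full wall thickness.


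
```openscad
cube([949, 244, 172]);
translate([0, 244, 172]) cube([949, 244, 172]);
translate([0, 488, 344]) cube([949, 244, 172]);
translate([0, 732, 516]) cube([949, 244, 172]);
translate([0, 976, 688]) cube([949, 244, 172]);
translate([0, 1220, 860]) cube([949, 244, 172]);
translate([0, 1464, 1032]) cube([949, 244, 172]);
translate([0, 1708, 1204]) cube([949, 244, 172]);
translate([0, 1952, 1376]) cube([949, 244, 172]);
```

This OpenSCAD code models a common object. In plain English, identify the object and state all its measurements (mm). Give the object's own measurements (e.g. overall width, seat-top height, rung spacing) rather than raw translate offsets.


A straight staircase of 9 solid steps. Each step is 949 mm wide (x), 244 mm deep (y, the going) and 172 mm tall (the rise). The first step rests on the floor; each subsequent step sits one going further in +y and one rise higher in +z, directly behind and above the previous step with no overlap.


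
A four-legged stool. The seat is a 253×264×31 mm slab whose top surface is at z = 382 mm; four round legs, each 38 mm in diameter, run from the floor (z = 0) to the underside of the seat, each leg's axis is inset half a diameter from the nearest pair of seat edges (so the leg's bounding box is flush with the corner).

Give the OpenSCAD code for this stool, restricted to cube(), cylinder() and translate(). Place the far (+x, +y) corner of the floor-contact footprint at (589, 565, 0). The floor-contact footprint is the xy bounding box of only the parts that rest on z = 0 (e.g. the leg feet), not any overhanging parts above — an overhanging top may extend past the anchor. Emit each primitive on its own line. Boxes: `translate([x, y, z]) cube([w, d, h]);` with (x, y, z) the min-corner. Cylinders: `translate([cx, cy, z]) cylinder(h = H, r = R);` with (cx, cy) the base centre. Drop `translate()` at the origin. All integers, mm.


translate([336, 301, 351]) cube([253, 264, 31]);
translate([355, 320, 0]) cylinder(h = 351, r = 19);
translate([570, 320, 0]) cylinder(h = 351, r = 19);
translate([355, 546, 0]) cylinder(h = 351, r = 19);
translate([570, 546, 0]) cylinder(h = 351, r = 19);


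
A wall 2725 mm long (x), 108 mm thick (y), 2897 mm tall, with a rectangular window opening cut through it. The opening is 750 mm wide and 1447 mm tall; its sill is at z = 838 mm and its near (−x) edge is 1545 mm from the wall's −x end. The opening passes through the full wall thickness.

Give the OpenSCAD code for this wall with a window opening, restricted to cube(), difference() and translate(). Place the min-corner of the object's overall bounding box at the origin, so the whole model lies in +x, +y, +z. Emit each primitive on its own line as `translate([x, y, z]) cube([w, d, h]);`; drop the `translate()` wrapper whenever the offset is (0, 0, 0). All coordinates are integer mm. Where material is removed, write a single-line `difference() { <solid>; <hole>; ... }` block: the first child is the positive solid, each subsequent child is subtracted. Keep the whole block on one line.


difference() { cube([2725, 108, 2897]); translate([1545, 0, 838]) cube([750, 108, 1447]); }


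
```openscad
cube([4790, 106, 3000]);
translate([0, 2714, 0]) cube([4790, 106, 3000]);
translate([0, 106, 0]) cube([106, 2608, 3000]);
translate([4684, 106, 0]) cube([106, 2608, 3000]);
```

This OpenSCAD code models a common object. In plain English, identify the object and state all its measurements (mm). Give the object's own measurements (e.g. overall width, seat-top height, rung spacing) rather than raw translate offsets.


The wall frame of a small rectangular building: four walls, each 3000 mm tall and 106 mm thick, enclosing a footprint 4790 mm (x) by 2820 mm (y) outside-to-outside, with no floor or roof. The front and back walls (the −y and +y sides) span the full width; the two side walls fit between them.


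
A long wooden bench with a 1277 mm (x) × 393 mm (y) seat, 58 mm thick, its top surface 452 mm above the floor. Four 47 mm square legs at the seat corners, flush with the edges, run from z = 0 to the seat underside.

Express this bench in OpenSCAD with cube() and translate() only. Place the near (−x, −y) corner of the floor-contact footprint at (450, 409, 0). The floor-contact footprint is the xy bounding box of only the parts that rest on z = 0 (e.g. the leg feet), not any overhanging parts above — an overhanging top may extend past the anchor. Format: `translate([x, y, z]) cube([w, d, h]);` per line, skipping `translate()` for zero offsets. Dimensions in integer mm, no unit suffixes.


translate([450, 409, 394]) cube([1277, 393, 58]);
translate([450, 409, 0]) cube([47, 47, 394]);
translate([450, 755, 0]) cube([47, 47, 394]);
translate([1680, 409, 0]) cube([47, 47, 394]);
translate([1680, 755, 0]) cube([47, 47, 394]);


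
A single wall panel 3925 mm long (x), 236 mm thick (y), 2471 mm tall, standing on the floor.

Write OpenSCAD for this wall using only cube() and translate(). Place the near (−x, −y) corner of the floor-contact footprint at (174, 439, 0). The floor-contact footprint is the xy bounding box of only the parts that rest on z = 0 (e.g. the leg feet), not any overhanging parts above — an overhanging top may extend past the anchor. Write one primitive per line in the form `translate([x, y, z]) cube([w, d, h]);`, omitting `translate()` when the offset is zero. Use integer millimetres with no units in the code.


translate([174, 439, 0]) cube([3925, 236, 2471]);


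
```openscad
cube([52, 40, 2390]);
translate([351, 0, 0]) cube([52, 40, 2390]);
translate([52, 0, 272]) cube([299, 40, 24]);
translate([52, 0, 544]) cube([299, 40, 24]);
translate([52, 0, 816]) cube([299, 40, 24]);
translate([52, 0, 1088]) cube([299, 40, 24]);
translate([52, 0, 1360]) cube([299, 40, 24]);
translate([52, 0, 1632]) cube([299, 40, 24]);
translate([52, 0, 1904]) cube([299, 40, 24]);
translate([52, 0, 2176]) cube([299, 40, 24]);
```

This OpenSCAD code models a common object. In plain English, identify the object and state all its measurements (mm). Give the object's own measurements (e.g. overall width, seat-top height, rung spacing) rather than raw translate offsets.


A straight ladder. Two 52×40 mm vertical rails, 2390 mm tall, stand 403 mm apart (outside-to-outside) with their front faces coplanar on the −y side. 8 rungs, each 40 mm deep and 24 mm tall, span between the inner faces of the rails, front faces flush with the rails. The lowest rung's underside is at z = 272 mm and rungs are spaced 272 mm apart (underside to underside).
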